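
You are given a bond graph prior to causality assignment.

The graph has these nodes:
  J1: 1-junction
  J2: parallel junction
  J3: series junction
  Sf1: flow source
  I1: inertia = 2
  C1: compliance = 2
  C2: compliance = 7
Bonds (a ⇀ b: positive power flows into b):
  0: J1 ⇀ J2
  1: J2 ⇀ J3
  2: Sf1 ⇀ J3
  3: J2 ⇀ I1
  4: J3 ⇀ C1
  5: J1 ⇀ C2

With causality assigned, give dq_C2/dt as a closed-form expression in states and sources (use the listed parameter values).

dq_C2/dt = F_Sf1 + p_I1/2

bond 2 stroke at Sf1  (Sf1: flow source, stroke at near end)
bond 1 stroke at J3  (J3 flow already set via bond 2)
bond 4 stroke at J3  (J3 flow already set via bond 2)
bond 3 stroke at I1  (prefer integral on I1)
bond 0 stroke at J2  (J2: last free bond brings effort in)
bond 5 stroke at J1  (J1 flow already set via bond 0)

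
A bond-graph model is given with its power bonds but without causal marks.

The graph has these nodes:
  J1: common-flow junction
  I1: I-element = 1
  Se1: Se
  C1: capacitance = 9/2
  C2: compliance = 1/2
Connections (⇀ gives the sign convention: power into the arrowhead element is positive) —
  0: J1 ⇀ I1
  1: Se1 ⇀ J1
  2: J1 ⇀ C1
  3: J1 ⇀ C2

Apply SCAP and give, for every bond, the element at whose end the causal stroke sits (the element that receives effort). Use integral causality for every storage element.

#1 |J1  (Se1 fixes effort; stroke away)
#0 |I1  (I1 integral (f out))
#2 |J1  (J1: bond 0 brought flow, rest push out)
#3 |J1  (J1 flow already set via bond 0)

b0 stroke at I1
b1 stroke at J1
b2 stroke at J1
b3 stroke at J1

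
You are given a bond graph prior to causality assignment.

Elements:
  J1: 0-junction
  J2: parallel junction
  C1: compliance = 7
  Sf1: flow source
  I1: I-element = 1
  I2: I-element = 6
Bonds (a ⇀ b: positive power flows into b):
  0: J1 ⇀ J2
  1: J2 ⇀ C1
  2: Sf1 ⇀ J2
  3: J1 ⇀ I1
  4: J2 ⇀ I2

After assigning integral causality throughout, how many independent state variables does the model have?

3  (C1, I1, I2 all integral)

#2 stroke→Sf1  (source Sf1 imposes f)
#1 stroke→J2  (C1: C, integral causality)
#0 stroke→J1  (0-jn J2 has e-setter on 1)
#4 stroke→I2  (J2: bond 1 brought effort, rest push out)
#3 stroke→I1  (common-e at J1 fixed by 0)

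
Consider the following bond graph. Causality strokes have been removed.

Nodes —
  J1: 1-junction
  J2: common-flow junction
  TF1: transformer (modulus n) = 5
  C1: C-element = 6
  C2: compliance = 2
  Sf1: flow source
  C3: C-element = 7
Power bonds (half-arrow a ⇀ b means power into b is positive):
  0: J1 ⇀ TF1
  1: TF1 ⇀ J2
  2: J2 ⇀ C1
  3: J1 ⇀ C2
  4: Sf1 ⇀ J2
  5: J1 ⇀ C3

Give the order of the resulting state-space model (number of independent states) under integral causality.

#4 stroke at Sf1  (Sf1 fixes flow; stroke at Sf1)
#1 stroke at J2  (common-f at J2 fixed by 4)
#2 stroke at J2  (1-jn J2 has f-setter on 4)
#0 stroke at TF1  (through TF1, causality passes straight; one stroke at TF1)
#3 stroke at J1  (J1 flow already set via bond 0)
#5 stroke at J1  (J1: bond 0 brought flow, rest push out)

3  (C1, C2, C3 all integral)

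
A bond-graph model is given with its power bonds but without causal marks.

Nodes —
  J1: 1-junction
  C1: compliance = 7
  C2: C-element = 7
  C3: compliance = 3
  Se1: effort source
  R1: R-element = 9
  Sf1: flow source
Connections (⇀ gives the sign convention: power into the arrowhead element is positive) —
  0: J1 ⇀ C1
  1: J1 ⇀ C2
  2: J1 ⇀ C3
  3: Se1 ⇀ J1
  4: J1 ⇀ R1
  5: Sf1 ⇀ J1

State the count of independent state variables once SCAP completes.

bond 3 →J1  (Se1 (Se) sets effort on bond)
bond 5 →Sf1  (Sf1 (Sf) sets flow on bond)
bond 0 →J1  (1-jn J1 has f-setter on 5)
bond 1 →J1  (J1 flow already set via bond 5)
bond 2 →J1  (J1: bond 5 brought flow, rest push out)
bond 4 →J1  (J1 flow already set via bond 5)

3  (C1, C2, C3 all integral)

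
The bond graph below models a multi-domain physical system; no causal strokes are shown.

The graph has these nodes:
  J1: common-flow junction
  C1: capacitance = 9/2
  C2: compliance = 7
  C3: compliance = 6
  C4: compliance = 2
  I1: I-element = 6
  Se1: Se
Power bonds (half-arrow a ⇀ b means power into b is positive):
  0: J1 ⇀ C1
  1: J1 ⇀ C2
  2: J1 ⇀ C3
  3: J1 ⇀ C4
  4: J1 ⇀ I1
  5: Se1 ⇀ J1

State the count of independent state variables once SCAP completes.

5  (C1, C2, C3, C4, I1 all integral)

bond 5 stroke at J1  (source Se1 imposes e)
bond 0 stroke at J1  (C1: C, integral causality)
bond 1 stroke at J1  (C2: C, integral causality)
bond 2 stroke at J1  (C3: C, integral causality)
bond 3 stroke at J1  (prefer integral on C4)
bond 4 stroke at I1  (J1 needs exactly one f-in)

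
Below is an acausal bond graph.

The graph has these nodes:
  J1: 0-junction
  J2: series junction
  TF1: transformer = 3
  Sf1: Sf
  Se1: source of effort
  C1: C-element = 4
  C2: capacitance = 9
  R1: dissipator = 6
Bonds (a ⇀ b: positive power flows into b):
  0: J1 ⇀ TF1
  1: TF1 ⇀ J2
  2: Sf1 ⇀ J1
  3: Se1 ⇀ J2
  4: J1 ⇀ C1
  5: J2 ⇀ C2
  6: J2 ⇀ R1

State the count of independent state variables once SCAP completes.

#2 stroke at Sf1  (Sf1: flow source, stroke at near end)
#3 stroke at J2  (source Se1 imposes e)
#4 stroke at J1  (C1: C, integral causality)
#0 stroke at TF1  (J1: bond 4 brought effort, rest push out)
#1 stroke at J2  (TF1: transformer flips bond 0)
#5 stroke at J2  (C2: C, integral causality)
#6 stroke at R1  (only one flow-in slot at J2)

2  (C1, C2 all integral)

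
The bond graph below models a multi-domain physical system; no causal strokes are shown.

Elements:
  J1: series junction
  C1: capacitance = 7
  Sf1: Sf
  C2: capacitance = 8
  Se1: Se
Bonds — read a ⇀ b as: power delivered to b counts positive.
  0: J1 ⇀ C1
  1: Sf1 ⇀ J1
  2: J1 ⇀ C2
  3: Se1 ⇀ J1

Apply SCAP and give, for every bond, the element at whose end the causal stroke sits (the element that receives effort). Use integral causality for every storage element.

#1 →Sf1  (Sf1 (Sf) sets flow on bond)
#3 →J1  (source Se1 imposes e)
#0 →J1  (J1 flow already set via bond 1)
#2 →J1  (common-f at J1 fixed by 1)

b0 stroke at J1
b1 stroke at Sf1
b2 stroke at J1
b3 stroke at J1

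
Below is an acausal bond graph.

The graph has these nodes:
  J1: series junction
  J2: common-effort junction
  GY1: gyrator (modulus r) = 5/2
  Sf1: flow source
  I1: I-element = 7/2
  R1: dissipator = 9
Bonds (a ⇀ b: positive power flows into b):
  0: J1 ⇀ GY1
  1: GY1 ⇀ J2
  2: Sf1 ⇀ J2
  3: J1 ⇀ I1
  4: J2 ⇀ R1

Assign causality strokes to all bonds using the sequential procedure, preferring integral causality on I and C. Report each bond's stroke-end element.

bond 2 stroke at Sf1  (Sf1 fixes flow; stroke at Sf1)
bond 3 stroke at I1  (prefer integral on I1)
bond 0 stroke at J1  (J1 flow already set via bond 3)
bond 1 stroke at J2  (GY1: gyrator matches bond 0)
bond 4 stroke at R1  (common-e at J2 fixed by 1)

bond 0 |J1
bond 1 |J2
bond 2 |Sf1
bond 3 |I1
bond 4 |R1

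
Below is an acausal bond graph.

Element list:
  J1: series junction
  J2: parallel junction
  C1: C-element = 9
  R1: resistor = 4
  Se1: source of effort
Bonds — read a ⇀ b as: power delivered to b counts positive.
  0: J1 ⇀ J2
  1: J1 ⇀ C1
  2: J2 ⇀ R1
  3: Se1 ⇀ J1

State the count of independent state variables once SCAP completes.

1  (C1 all integral)

bond 3 stroke at J1  (Se1 fixes effort; stroke away)
bond 1 stroke at J1  (prefer integral on C1)
bond 0 stroke at J2  (J1: last free bond brings flow in)
bond 2 stroke at R1  (0-jn J2 has e-setter on 0)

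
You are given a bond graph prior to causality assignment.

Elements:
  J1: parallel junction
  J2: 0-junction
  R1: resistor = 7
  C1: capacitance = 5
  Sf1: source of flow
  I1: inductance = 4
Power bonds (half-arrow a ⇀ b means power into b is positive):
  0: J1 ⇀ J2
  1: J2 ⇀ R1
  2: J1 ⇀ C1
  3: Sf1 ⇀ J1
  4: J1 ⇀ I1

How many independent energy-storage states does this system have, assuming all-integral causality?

#3 stroke at Sf1  (source Sf1 imposes f)
#2 stroke at J1  (C1 outputs effort q/C1)
#0 stroke at J2  (J1: bond 2 brought effort, rest push out)
#4 stroke at I1  (common-e at J1 fixed by 2)
#1 stroke at R1  (common-e at J2 fixed by 0)

2  (C1, I1 all integral)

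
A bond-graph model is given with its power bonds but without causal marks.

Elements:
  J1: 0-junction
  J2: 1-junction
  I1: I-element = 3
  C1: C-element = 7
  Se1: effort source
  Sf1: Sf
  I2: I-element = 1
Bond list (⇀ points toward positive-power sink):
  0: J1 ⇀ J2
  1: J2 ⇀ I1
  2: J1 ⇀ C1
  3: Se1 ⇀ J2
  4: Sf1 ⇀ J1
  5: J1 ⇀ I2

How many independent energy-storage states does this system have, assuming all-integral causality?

3  (C1, I1, I2 all integral)

b3 →J2  (source Se1 imposes e)
b4 →Sf1  (Sf1 (Sf) sets flow on bond)
b1 →I1  (I1: I, integral causality)
b0 →J2  (J2: bond 1 brought flow, rest push out)
b2 →J1  (C1 integral (e out))
b5 →I2  (J1: bond 2 brought effort, rest push out)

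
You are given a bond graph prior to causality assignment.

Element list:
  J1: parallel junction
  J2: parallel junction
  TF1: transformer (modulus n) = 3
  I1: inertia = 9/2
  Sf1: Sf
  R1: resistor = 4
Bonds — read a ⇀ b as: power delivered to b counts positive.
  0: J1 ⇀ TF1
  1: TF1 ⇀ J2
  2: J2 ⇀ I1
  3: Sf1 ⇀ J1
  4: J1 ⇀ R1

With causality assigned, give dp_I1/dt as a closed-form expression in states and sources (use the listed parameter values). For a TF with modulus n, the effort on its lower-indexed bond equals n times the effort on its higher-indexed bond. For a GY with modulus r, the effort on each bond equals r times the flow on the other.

dp_I1/dt = 4*F_Sf1/3 - 8*p_I1/81

β3 →Sf1  (Sf1: flow source, stroke at near end)
β2 →I1  (I1: I, integral causality)
β1 →J2  (only one effort-in slot at J2)
β0 →TF1  (TF1 one-in-one-out from 1)
β4 →J1  (closing 0-jn rule on J1)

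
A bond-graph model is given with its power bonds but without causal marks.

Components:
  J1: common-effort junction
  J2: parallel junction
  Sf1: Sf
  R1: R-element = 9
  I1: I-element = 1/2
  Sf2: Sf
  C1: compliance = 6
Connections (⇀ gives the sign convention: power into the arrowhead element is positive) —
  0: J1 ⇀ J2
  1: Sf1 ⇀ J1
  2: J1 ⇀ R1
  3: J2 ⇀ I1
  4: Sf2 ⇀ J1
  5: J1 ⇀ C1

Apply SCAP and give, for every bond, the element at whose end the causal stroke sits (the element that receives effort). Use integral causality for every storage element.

β0 |J2
β1 |Sf1
β2 |R1
β3 |I1
β4 |Sf2
β5 |J1

b1 stroke at Sf1  (source Sf1 imposes f)
b4 stroke at Sf2  (Sf2 (Sf) sets flow on bond)
b3 stroke at I1  (I1: I, integral causality)
b0 stroke at J2  (J2 needs exactly one e-in)
b5 stroke at J1  (C1 integral (e out))
b2 stroke at R1  (J1 effort already set via bond 5)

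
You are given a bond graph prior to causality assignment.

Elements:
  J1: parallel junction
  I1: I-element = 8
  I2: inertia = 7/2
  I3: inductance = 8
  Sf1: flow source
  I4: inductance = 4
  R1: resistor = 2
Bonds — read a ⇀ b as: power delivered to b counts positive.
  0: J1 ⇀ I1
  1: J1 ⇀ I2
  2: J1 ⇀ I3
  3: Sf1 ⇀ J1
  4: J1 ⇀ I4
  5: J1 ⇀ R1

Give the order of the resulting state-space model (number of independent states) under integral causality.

4  (I1, I2, I3, I4 all integral)

β3 →Sf1  (source Sf1 imposes f)
β0 →I1  (I1: I, integral causality)
β1 →I2  (I2 integral (f out))
β2 →I3  (prefer integral on I3)
β4 →I4  (I4: I, integral causality)
β5 →J1  (closing 0-jn rule on J1)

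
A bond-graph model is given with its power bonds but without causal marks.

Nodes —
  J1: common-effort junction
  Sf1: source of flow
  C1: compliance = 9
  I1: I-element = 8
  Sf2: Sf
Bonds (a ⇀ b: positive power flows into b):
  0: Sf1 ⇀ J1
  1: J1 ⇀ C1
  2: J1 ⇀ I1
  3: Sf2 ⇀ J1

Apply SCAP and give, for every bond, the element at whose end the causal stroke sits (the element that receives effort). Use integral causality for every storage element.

β0 →Sf1  (Sf1: flow source, stroke at near end)
β3 →Sf2  (Sf2: flow source, stroke at near end)
β1 →J1  (prefer integral on C1)
β2 →I1  (0-jn J1 has e-setter on 1)

bond 0 |Sf1
bond 1 |J1
bond 2 |I1
bond 3 |Sf2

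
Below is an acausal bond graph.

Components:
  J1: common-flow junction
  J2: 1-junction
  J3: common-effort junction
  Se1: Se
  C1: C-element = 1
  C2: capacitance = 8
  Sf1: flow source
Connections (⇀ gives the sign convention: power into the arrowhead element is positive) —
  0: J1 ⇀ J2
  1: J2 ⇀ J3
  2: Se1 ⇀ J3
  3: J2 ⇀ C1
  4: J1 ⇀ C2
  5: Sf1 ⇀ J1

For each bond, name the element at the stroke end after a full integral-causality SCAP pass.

β0 |J1
β1 |J2
β2 |J3
β3 |J2
β4 |J1
β5 |Sf1

#2 stroke→J3  (Se1: effort source, stroke at far end)
#5 stroke→Sf1  (Sf1 fixes flow; stroke at Sf1)
#0 stroke→J1  (J1 flow already set via bond 5)
#4 stroke→J1  (1-jn J1 has f-setter on 5)
#1 stroke→J2  (J2: bond 0 brought flow, rest push out)
#3 stroke→J2  (1-jn J2 has f-setter on 0)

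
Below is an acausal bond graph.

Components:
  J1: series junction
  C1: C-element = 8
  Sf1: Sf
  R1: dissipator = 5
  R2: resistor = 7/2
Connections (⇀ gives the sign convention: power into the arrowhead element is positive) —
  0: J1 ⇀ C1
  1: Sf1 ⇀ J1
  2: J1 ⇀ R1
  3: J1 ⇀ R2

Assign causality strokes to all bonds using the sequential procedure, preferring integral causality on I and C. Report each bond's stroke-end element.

β1 stroke at Sf1  (Sf1: flow source, stroke at near end)
β0 stroke at J1  (J1 flow already set via bond 1)
β2 stroke at J1  (common-f at J1 fixed by 1)
β3 stroke at J1  (common-f at J1 fixed by 1)

#0 →J1
#1 →Sf1
#2 →J1
#3 →J1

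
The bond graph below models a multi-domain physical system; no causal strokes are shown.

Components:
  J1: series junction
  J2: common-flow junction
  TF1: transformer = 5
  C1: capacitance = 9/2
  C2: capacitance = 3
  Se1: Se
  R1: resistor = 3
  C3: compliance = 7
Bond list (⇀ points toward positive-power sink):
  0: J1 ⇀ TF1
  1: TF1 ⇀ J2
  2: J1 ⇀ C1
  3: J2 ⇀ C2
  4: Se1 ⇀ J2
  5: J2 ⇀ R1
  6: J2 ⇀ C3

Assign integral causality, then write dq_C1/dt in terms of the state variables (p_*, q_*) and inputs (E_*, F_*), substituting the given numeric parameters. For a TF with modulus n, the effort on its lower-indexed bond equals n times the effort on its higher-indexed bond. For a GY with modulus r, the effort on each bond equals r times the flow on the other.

dq_C1/dt = E_Se1/15 - 2*q_C1/675 - q_C2/45 - q_C3/105

bond 4 stroke at J2  (source Se1 imposes e)
bond 2 stroke at J1  (C1 integral (e out))
bond 0 stroke at TF1  (J1 needs exactly one f-in)
bond 1 stroke at J2  (through TF1, causality passes straight; one stroke at TF1)
bond 3 stroke at J2  (C2 integral (e out))
bond 6 stroke at J2  (C3 integral (e out))
bond 5 stroke at R1  (only one flow-in slot at J2)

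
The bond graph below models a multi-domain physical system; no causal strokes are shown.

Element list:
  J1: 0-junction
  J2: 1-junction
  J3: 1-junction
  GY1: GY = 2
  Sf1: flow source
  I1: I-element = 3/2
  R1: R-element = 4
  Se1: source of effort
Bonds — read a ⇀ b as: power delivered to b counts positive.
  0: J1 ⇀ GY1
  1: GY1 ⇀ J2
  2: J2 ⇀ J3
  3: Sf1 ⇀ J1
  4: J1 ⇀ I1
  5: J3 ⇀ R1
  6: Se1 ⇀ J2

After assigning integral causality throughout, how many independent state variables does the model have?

β3 |Sf1  (Sf1: flow source, stroke at near end)
β6 |J2  (Se1 fixes effort; stroke away)
β4 |I1  (prefer integral on I1)
β0 |J1  (J1 needs exactly one e-in)
β1 |J2  (GY GY1: same side as bond 0)
β2 |J3  (only one flow-in slot at J2)
β5 |R1  (closing 1-jn rule on J3)

1  (I1 all integral)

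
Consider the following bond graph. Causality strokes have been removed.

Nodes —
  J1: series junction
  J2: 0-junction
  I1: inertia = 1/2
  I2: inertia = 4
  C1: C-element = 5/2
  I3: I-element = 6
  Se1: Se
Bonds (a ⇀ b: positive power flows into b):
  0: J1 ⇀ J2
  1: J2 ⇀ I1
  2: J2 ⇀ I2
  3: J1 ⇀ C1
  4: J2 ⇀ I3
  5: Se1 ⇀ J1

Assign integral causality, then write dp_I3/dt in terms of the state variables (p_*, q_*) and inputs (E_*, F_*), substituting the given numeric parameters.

b5 stroke at J1  (Se1: effort source, stroke at far end)
b1 stroke at I1  (I1 integral (f out))
b2 stroke at I2  (prefer integral on I2)
b3 stroke at J1  (prefer integral on C1)
b0 stroke at J2  (J1: last free bond brings flow in)
b4 stroke at I3  (J2 effort already set via bond 0)

dp_I3/dt = E_Se1 - 2*q_C1/5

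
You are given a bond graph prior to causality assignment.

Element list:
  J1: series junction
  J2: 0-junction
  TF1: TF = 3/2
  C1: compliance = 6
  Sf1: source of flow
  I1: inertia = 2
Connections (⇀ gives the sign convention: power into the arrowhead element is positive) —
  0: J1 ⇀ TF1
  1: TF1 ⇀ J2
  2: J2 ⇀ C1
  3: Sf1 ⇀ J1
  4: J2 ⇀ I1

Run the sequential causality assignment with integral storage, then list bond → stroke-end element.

#0 |J1
#1 |TF1
#2 |J2
#3 |Sf1
#4 |I1

#3 →Sf1  (Sf1 (Sf) sets flow on bond)
#0 →J1  (common-f at J1 fixed by 3)
#1 →TF1  (TF TF1: opposite of bond 0)
#2 →J2  (C1 integral (e out))
#4 →I1  (common-e at J2 fixed by 2)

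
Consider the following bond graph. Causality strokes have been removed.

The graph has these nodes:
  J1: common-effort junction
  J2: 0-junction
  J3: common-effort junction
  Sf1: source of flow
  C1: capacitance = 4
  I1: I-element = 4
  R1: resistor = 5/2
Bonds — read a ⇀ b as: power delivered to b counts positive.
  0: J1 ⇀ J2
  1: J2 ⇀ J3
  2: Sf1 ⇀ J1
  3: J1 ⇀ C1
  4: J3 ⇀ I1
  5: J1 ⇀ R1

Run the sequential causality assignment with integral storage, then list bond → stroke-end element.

#0 stroke→J2
#1 stroke→J3
#2 stroke→Sf1
#3 stroke→J1
#4 stroke→I1
#5 stroke→R1

b2 stroke→Sf1  (Sf1 (Sf) sets flow on bond)
b3 stroke→J1  (C1 outputs effort q/C1)
b0 stroke→J2  (0-jn J1 has e-setter on 3)
b5 stroke→R1  (J1: bond 3 brought effort, rest push out)
b1 stroke→J3  (J2: bond 0 brought effort, rest push out)
b4 stroke→I1  (J3 effort already set via bond 1)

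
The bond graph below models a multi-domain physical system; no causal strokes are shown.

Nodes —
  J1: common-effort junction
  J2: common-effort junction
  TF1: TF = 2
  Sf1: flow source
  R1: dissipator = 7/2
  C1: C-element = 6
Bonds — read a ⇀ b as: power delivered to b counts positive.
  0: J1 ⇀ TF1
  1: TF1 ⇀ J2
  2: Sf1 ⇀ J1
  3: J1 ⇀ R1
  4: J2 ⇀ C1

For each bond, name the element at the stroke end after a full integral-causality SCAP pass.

β2 stroke→Sf1  (Sf1 (Sf) sets flow on bond)
β4 stroke→J2  (prefer integral on C1)
β1 stroke→TF1  (J2: bond 4 brought effort, rest push out)
β0 stroke→J1  (TF TF1: opposite of bond 1)
β3 stroke→R1  (common-e at J1 fixed by 0)

β0 stroke at J1
β1 stroke at TF1
β2 stroke at Sf1
β3 stroke at R1
β4 stroke at J2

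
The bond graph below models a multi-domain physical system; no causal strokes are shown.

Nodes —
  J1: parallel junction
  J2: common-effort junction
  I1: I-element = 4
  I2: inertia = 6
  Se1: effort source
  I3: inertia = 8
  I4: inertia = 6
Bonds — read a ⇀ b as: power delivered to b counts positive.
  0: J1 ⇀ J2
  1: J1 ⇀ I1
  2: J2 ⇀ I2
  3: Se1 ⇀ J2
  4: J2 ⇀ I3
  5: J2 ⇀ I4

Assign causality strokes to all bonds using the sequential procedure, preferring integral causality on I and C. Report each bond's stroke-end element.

b0 stroke→J1
b1 stroke→I1
b2 stroke→I2
b3 stroke→J2
b4 stroke→I3
b5 stroke→I4

#3 →J2  (Se1 fixes effort; stroke away)
#0 →J1  (J2 effort already set via bond 3)
#2 →I2  (J2: bond 3 brought effort, rest push out)
#4 →I3  (common-e at J2 fixed by 3)
#5 →I4  (common-e at J2 fixed by 3)
#1 →I1  (J1: bond 0 brought effort, rest push out)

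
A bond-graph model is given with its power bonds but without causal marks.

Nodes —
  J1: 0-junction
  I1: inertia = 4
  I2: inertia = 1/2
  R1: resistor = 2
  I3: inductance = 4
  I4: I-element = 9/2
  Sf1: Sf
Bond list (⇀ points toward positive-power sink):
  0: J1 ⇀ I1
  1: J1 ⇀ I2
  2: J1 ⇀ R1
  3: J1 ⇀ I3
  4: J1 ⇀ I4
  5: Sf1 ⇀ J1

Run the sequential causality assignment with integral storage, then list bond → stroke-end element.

#5 |Sf1  (Sf1 fixes flow; stroke at Sf1)
#0 |I1  (I1 outputs flow p/I1)
#1 |I2  (I2: I, integral causality)
#3 |I3  (I3: I, integral causality)
#4 |I4  (I4 integral (f out))
#2 |J1  (only one effort-in slot at J1)

bond 0 stroke at I1
bond 1 stroke at I2
bond 2 stroke at J1
bond 3 stroke at I3
bond 4 stroke at I4
bond 5 stroke at Sf1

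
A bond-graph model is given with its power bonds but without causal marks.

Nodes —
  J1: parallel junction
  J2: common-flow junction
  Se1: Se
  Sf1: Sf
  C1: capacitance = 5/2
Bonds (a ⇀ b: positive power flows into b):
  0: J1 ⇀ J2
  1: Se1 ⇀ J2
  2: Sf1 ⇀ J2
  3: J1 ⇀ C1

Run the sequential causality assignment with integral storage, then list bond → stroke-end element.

bond 0 |J2
bond 1 |J2
bond 2 |Sf1
bond 3 |J1

bond 1 →J2  (source Se1 imposes e)
bond 2 →Sf1  (Sf1 (Sf) sets flow on bond)
bond 0 →J2  (1-jn J2 has f-setter on 2)
bond 3 →J1  (only one effort-in slot at J1)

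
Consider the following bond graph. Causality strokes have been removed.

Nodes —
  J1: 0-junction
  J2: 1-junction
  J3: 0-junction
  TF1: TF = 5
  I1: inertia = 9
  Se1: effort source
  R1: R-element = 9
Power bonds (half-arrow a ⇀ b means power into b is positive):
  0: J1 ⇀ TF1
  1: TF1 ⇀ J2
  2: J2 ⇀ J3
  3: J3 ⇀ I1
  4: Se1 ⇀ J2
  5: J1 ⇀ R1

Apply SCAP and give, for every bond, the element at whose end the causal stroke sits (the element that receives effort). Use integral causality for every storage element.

#0 stroke at TF1
#1 stroke at J2
#2 stroke at J3
#3 stroke at I1
#4 stroke at J2
#5 stroke at J1

bond 4 |J2  (Se1 (Se) sets effort on bond)
bond 3 |I1  (prefer integral on I1)
bond 2 |J3  (only one effort-in slot at J3)
bond 1 |J2  (J2 flow already set via bond 2)
bond 0 |TF1  (TF TF1: opposite of bond 1)
bond 5 |J1  (only one effort-in slot at J1)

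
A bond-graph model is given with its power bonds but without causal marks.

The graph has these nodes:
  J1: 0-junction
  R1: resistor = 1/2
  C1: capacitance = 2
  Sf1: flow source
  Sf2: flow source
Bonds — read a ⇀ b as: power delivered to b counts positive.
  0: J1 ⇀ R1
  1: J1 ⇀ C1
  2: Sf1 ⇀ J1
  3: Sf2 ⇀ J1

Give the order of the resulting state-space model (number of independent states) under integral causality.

1  (C1 all integral)

b2 →Sf1  (Sf1: flow source, stroke at near end)
b3 →Sf2  (Sf2 fixes flow; stroke at Sf2)
b1 →J1  (C1 outputs effort q/C1)
b0 →R1  (J1 effort already set via bond 1)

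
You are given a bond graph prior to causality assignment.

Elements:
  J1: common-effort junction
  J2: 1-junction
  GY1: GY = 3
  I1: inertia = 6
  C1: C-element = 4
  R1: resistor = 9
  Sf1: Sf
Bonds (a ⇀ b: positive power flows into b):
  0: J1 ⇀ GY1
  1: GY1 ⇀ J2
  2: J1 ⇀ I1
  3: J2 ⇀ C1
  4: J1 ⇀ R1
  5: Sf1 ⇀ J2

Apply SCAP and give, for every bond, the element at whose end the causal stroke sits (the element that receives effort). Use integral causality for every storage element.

β5 →Sf1  (Sf1: flow source, stroke at near end)
β1 →J2  (J2: bond 5 brought flow, rest push out)
β3 →J2  (J2: bond 5 brought flow, rest push out)
β0 →J1  (GY1 both-in/both-out from 1)
β2 →I1  (J1: bond 0 brought effort, rest push out)
β4 →R1  (0-jn J1 has e-setter on 0)

#0 stroke→J1
#1 stroke→J2
#2 stroke→I1
#3 stroke→J2
#4 stroke→R1
#5 stroke→Sf1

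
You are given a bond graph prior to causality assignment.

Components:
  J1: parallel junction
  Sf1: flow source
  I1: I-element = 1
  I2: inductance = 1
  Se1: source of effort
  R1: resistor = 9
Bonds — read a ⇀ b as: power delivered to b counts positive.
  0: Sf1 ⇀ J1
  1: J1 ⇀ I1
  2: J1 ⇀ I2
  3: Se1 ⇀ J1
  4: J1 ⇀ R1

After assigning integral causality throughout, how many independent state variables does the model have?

#0 stroke→Sf1  (source Sf1 imposes f)
#3 stroke→J1  (Se1 fixes effort; stroke away)
#1 stroke→I1  (0-jn J1 has e-setter on 3)
#2 stroke→I2  (J1 effort already set via bond 3)
#4 stroke→R1  (J1: bond 3 brought effort, rest push out)

2  (I1, I2 all integral)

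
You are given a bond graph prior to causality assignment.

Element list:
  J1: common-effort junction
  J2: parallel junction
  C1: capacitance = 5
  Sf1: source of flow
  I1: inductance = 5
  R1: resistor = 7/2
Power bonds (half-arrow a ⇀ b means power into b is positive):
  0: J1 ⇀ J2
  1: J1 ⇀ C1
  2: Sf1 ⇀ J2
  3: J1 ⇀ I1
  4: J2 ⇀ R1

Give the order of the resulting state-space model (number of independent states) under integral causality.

2  (C1, I1 all integral)

bond 2 |Sf1  (Sf1: flow source, stroke at near end)
bond 1 |J1  (C1 integral (e out))
bond 0 |J2  (common-e at J1 fixed by 1)
bond 3 |I1  (common-e at J1 fixed by 1)
bond 4 |R1  (common-e at J2 fixed by 0)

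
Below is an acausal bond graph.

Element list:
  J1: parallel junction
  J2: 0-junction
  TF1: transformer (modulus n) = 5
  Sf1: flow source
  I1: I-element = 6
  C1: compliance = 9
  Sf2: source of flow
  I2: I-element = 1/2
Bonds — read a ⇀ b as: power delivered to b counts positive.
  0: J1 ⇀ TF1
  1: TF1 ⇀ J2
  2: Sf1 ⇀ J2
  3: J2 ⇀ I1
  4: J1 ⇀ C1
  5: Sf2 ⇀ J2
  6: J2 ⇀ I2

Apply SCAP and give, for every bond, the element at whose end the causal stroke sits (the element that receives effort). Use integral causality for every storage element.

b2 stroke→Sf1  (source Sf1 imposes f)
b5 stroke→Sf2  (Sf2 fixes flow; stroke at Sf2)
b3 stroke→I1  (prefer integral on I1)
b4 stroke→J1  (C1: C, integral causality)
b0 stroke→TF1  (0-jn J1 has e-setter on 4)
b1 stroke→J2  (TF TF1: opposite of bond 0)
b6 stroke→I2  (common-e at J2 fixed by 1)

bond 0 →TF1
bond 1 →J2
bond 2 →Sf1
bond 3 →I1
bond 4 →J1
bond 5 →Sf2
bond 6 →I2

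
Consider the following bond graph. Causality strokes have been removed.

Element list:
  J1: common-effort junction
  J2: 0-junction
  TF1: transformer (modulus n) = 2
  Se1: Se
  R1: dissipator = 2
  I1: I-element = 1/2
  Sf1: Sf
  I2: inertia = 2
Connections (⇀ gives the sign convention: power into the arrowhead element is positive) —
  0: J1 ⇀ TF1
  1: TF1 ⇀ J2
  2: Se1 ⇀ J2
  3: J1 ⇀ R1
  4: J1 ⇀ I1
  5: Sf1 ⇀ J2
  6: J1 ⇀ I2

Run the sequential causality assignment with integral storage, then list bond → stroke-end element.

β2 stroke at J2  (Se1: effort source, stroke at far end)
β5 stroke at Sf1  (Sf1 (Sf) sets flow on bond)
β1 stroke at TF1  (common-e at J2 fixed by 2)
β0 stroke at J1  (TF TF1: opposite of bond 1)
β3 stroke at R1  (J1: bond 0 brought effort, rest push out)
β4 stroke at I1  (common-e at J1 fixed by 0)
β6 stroke at I2  (J1 effort already set via bond 0)

bond 0 stroke at J1
bond 1 stroke at TF1
bond 2 stroke at J2
bond 3 stroke at R1
bond 4 stroke at I1
bond 5 stroke at Sf1
bond 6 stroke at I2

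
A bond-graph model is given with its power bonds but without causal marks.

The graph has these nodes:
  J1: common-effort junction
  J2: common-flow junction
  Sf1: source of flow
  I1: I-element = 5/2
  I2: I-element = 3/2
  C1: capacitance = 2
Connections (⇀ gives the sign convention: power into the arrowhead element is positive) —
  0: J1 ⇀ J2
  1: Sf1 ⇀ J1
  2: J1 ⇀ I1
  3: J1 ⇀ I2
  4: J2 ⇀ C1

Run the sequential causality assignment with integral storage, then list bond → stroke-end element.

β1 →Sf1  (Sf1 (Sf) sets flow on bond)
β2 →I1  (I1: I, integral causality)
β3 →I2  (I2 outputs flow p/I2)
β0 →J1  (J1: last free bond brings effort in)
β4 →J2  (common-f at J2 fixed by 0)

b0 stroke at J1
b1 stroke at Sf1
b2 stroke at I1
b3 stroke at I2
b4 stroke at J2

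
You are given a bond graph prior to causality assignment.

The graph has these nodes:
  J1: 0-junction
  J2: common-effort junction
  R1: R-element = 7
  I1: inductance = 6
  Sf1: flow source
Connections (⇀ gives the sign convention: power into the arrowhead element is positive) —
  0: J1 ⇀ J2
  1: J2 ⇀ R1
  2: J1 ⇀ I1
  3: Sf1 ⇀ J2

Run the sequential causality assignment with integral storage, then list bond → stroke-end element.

b3 →Sf1  (Sf1: flow source, stroke at near end)
b2 →I1  (I1 integral (f out))
b0 →J1  (only one effort-in slot at J1)
b1 →J2  (J2: last free bond brings effort in)

#0 |J1
#1 |J2
#2 |I1
#3 |Sf1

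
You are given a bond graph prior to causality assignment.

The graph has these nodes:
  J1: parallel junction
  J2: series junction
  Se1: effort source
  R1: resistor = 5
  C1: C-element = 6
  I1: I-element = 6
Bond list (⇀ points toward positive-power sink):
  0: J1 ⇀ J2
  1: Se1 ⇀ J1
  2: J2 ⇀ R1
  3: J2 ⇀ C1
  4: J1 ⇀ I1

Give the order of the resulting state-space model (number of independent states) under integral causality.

#1 |J1  (Se1 (Se) sets effort on bond)
#0 |J2  (J1 effort already set via bond 1)
#4 |I1  (0-jn J1 has e-setter on 1)
#3 |J2  (C1 integral (e out))
#2 |R1  (J2 needs exactly one f-in)

2  (C1, I1 all integral)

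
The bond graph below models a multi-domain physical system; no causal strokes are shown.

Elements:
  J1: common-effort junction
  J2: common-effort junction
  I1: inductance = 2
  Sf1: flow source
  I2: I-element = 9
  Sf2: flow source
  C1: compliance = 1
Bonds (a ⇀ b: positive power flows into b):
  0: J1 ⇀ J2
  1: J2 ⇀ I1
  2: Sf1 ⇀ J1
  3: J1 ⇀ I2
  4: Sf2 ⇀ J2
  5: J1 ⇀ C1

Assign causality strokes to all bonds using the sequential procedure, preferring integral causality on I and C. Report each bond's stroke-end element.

b0 →J2
b1 →I1
b2 →Sf1
b3 →I2
b4 →Sf2
b5 →J1

b2 →Sf1  (source Sf1 imposes f)
b4 →Sf2  (Sf2: flow source, stroke at near end)
b1 →I1  (prefer integral on I1)
b0 →J2  (J2 needs exactly one e-in)
b3 →I2  (I2 outputs flow p/I2)
b5 →J1  (closing 0-jn rule on J1)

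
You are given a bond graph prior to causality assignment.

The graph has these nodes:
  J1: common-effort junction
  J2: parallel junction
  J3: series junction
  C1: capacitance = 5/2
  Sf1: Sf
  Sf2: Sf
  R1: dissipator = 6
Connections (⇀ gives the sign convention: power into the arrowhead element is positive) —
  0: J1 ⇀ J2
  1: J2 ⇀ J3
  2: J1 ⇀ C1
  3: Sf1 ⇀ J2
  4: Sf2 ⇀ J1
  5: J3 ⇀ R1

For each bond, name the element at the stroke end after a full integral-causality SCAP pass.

bond 3 stroke at Sf1  (Sf1: flow source, stroke at near end)
bond 4 stroke at Sf2  (Sf2 (Sf) sets flow on bond)
bond 2 stroke at J1  (C1: C, integral causality)
bond 0 stroke at J2  (0-jn J1 has e-setter on 2)
bond 1 stroke at J3  (J2 effort already set via bond 0)
bond 5 stroke at R1  (only one flow-in slot at J3)

b0 stroke at J2
b1 stroke at J3
b2 stroke at J1
b3 stroke at Sf1
b4 stroke at Sf2
b5 stroke at R1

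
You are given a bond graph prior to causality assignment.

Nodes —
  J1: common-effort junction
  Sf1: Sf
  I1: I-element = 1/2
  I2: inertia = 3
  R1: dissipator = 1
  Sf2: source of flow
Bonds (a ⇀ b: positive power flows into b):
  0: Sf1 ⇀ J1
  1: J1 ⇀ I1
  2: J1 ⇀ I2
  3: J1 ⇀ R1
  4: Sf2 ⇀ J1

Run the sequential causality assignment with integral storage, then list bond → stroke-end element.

b0 |Sf1
b1 |I1
b2 |I2
b3 |J1
b4 |Sf2

#0 stroke at Sf1  (Sf1: flow source, stroke at near end)
#4 stroke at Sf2  (source Sf2 imposes f)
#1 stroke at I1  (I1: I, integral causality)
#2 stroke at I2  (I2: I, integral causality)
#3 stroke at J1  (J1 needs exactly one e-in)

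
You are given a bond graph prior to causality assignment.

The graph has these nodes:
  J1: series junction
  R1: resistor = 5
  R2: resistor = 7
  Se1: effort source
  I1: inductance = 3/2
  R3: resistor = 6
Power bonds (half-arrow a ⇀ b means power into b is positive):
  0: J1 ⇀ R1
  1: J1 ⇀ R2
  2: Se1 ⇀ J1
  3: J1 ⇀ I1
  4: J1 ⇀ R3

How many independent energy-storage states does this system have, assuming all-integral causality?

b2 →J1  (Se1 fixes effort; stroke away)
b3 →I1  (prefer integral on I1)
b0 →J1  (common-f at J1 fixed by 3)
b1 →J1  (1-jn J1 has f-setter on 3)
b4 →J1  (J1: bond 3 brought flow, rest push out)

1  (I1 all integral)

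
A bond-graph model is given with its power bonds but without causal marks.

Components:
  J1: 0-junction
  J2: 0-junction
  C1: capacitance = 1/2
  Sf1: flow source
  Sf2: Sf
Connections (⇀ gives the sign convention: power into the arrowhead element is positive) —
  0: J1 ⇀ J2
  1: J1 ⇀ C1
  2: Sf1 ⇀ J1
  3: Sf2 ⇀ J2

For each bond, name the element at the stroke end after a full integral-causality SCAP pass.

b2 →Sf1  (Sf1: flow source, stroke at near end)
b3 →Sf2  (Sf2 (Sf) sets flow on bond)
b0 →J2  (J2: last free bond brings effort in)
b1 →J1  (J1 needs exactly one e-in)

β0 →J2
β1 →J1
β2 →Sf1
β3 →Sf2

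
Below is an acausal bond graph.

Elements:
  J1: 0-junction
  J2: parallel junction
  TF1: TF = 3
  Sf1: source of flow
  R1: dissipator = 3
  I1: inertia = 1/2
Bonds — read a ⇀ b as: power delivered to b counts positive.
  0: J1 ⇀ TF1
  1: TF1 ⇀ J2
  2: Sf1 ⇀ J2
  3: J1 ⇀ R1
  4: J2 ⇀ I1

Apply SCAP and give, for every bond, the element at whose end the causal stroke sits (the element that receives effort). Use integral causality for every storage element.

bond 0 |TF1
bond 1 |J2
bond 2 |Sf1
bond 3 |J1
bond 4 |I1

bond 2 stroke→Sf1  (Sf1 (Sf) sets flow on bond)
bond 4 stroke→I1  (I1 outputs flow p/I1)
bond 1 stroke→J2  (only one effort-in slot at J2)
bond 0 stroke→TF1  (TF1: transformer flips bond 1)
bond 3 stroke→J1  (J1: last free bond brings effort in)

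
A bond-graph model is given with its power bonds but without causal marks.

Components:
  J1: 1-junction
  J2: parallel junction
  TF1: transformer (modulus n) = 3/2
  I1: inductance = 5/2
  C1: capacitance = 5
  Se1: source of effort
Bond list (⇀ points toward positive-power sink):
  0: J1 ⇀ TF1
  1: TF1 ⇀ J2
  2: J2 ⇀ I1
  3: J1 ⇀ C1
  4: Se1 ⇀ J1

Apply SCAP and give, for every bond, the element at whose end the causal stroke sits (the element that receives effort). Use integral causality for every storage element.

b0 →TF1
b1 →J2
b2 →I1
b3 →J1
b4 →J1

β4 |J1  (Se1 (Se) sets effort on bond)
β2 |I1  (I1: I, integral causality)
β1 |J2  (J2: last free bond brings effort in)
β0 |TF1  (TF1 one-in-one-out from 1)
β3 |J1  (1-jn J1 has f-setter on 0)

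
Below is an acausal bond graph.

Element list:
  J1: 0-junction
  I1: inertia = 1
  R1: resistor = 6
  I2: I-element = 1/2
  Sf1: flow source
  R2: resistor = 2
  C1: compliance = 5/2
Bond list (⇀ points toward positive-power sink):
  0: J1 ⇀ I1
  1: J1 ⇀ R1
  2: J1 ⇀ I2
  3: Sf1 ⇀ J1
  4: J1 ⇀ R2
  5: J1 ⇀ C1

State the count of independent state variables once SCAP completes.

3  (C1, I1, I2 all integral)

β3 stroke→Sf1  (Sf1 (Sf) sets flow on bond)
β0 stroke→I1  (prefer integral on I1)
β2 stroke→I2  (I2: I, integral causality)
β5 stroke→J1  (C1 integral (e out))
β1 stroke→R1  (0-jn J1 has e-setter on 5)
β4 stroke→R2  (0-jn J1 has e-setter on 5)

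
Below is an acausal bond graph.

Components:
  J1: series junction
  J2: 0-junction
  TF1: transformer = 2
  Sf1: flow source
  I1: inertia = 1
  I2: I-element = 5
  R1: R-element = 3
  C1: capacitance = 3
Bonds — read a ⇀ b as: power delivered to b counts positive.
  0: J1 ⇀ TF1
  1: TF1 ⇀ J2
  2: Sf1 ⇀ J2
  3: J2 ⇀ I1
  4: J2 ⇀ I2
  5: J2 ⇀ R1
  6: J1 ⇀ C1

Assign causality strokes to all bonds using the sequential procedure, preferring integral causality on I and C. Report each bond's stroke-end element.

β0 stroke→TF1
β1 stroke→J2
β2 stroke→Sf1
β3 stroke→I1
β4 stroke→I2
β5 stroke→R1
β6 stroke→J1

b2 stroke→Sf1  (source Sf1 imposes f)
b3 stroke→I1  (I1 integral (f out))
b4 stroke→I2  (I2 outputs flow p/I2)
b6 stroke→J1  (C1: C, integral causality)
b0 stroke→TF1  (closing 1-jn rule on J1)
b1 stroke→J2  (TF1: transformer flips bond 0)
b5 stroke→R1  (common-e at J2 fixed by 1)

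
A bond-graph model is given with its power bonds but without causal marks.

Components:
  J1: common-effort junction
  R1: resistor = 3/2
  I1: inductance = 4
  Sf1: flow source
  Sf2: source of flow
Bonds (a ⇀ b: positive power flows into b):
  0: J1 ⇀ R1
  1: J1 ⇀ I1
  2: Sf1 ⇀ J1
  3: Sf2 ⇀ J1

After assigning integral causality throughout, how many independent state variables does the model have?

#2 stroke at Sf1  (Sf1 fixes flow; stroke at Sf1)
#3 stroke at Sf2  (source Sf2 imposes f)
#1 stroke at I1  (I1 integral (f out))
#0 stroke at J1  (only one effort-in slot at J1)

1  (I1 all integral)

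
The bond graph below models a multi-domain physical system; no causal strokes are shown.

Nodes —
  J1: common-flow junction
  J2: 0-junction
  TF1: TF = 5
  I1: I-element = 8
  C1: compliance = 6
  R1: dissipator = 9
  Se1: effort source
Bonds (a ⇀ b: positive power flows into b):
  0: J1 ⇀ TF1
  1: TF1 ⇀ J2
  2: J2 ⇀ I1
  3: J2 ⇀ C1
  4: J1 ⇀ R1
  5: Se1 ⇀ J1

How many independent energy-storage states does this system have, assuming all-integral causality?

2  (C1, I1 all integral)

b5 stroke→J1  (source Se1 imposes e)
b2 stroke→I1  (prefer integral on I1)
b3 stroke→J2  (C1 integral (e out))
b1 stroke→TF1  (J2 effort already set via bond 3)
b0 stroke→J1  (TF1: transformer flips bond 1)
b4 stroke→R1  (only one flow-in slot at J1)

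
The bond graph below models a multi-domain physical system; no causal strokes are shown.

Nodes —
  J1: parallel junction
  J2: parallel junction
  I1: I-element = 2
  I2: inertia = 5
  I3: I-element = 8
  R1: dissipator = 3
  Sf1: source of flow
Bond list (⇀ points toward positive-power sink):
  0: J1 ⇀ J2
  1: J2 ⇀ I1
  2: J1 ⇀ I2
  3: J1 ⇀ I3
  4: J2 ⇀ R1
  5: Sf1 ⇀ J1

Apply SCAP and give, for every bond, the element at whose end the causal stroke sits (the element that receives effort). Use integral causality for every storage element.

#0 |J1
#1 |I1
#2 |I2
#3 |I3
#4 |J2
#5 |Sf1

bond 5 |Sf1  (Sf1 (Sf) sets flow on bond)
bond 1 |I1  (I1 outputs flow p/I1)
bond 2 |I2  (I2 outputs flow p/I2)
bond 3 |I3  (I3 outputs flow p/I3)
bond 0 |J1  (J1: last free bond brings effort in)
bond 4 |J2  (only one effort-in slot at J2)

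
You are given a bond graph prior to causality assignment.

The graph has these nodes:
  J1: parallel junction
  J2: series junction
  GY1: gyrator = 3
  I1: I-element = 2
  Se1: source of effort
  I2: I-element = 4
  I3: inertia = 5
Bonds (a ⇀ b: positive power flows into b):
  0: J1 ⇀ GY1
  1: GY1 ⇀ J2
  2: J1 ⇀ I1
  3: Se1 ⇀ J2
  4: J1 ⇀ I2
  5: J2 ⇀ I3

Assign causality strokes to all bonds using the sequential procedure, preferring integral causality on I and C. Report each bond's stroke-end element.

β0 |J1
β1 |J2
β2 |I1
β3 |J2
β4 |I2
β5 |I3

β3 stroke→J2  (Se1 (Se) sets effort on bond)
β2 stroke→I1  (prefer integral on I1)
β4 stroke→I2  (I2 integral (f out))
β0 stroke→J1  (closing 0-jn rule on J1)
β1 stroke→J2  (GY1: gyrator matches bond 0)
β5 stroke→I3  (only one flow-in slot at J2)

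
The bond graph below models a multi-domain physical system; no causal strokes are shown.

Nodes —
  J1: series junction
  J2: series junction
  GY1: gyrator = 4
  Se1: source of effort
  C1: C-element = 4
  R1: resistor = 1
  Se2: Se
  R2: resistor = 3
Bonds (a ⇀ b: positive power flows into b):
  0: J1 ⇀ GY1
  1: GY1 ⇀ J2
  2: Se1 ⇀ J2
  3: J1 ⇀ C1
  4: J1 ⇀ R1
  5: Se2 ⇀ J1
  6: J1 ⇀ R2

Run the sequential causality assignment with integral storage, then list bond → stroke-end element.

#0 →GY1
#1 →GY1
#2 →J2
#3 →J1
#4 →J1
#5 →J1
#6 →J1

#2 stroke at J2  (Se1 (Se) sets effort on bond)
#5 stroke at J1  (Se2: effort source, stroke at far end)
#1 stroke at GY1  (J2: last free bond brings flow in)
#0 stroke at GY1  (GY1: gyrator matches bond 1)
#3 stroke at J1  (J1: bond 0 brought flow, rest push out)
#4 stroke at J1  (J1 flow already set via bond 0)
#6 stroke at J1  (J1: bond 0 brought flow, rest push out)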